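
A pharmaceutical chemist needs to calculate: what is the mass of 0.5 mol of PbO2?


M(PbO2) = 239.2 g/mol
mass = n × M = 0.5 × 239.2 = 119.60 g

119.60 g


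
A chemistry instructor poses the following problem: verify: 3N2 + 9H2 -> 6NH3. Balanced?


Equation: 3N2 + 9H2 -> 6NH3
Check atoms: H: 18=18, N: 6=6
Balanced

Yes, balanced


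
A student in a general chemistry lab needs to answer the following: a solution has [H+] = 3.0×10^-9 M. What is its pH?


pH = -log10([H+]) = -log10(3.0×10^-9)
= 9 - log10(3.0)
= 9 - 0.48
= 8.52

8.52


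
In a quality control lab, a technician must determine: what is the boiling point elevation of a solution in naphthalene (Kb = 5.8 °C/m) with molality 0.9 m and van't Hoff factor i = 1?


ΔTb = Kb × m × i
= 5.8 × 0.9 × 1
= 5.22 °C

5.22 °C


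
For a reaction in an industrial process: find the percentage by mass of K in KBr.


M(KBr) = 1×39.1 + 1×79.9 = 119.00 g/mol
Mass of K = 1 × 39.1 = 39.10 g/mol
% K = 39.10/119.00 × 100 = 32.86%

32.86%


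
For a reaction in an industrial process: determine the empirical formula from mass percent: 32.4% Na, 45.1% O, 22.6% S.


Assume 100 g sample. Moles of each element:
  Na: 32.4/22.99 = 1.409 mol
  O: 45.1/16.0 = 2.819 mol
  S: 22.6/32.07 = 0.705 mol
Divide by smallest (0.705):
  Na: 1.409/0.705 = 2.0
  O: 2.819/0.705 = 4.0
  S: 0.705/0.705 = 1.0
Empirical formula: Na2SO4

Na2SO4


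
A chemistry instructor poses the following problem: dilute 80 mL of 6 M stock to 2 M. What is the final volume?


C1V1 = C2V2
6 × 80 = 2 × V2
V2 = 480/2 = 240.0 mL

240.0 mL


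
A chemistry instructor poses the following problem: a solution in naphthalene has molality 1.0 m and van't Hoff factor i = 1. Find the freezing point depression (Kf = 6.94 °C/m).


ΔTf = Kf × m × i
= 6.94 × 1.0 × 1
= 6.94 °C

6.94 °C


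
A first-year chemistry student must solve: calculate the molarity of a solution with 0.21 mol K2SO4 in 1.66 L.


M = n/V = 0.21/1.66 = 0.127 mol/L

0.127 M


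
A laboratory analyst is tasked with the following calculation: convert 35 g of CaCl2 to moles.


M(CaCl2) = 110.98 g/mol
n = mass/M = 35/110.98 = 0.3154 mol

0.3154 mol


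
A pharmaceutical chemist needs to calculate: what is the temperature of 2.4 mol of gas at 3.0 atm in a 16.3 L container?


PV = nRT  (R = 0.08206 L·atm/(mol·K))
T = PV/(nR) = 3.0×16.3/(2.4×0.08206)
= 48.90/0.196944
= 248.29 K

248.29 K


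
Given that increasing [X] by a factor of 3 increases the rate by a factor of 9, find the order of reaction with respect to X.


rate ∝ [X]^n
3^n = 9 → n = 2
Order in X: 2

2


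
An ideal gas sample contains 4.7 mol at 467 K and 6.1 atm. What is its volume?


PV = nRT  (R = 0.08206 L·atm/(mol·K))
V = nRT/P = 4.7×0.08206×467/6.1
= 29.527 L

29.527 L


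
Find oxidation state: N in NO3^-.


x + 3(-2) = -1, so x = +5
Oxidation number: +5

+5


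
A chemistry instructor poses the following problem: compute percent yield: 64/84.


% yield = actual/theoretical × 100
= 64/84 × 100
= 76.19%

76.19%


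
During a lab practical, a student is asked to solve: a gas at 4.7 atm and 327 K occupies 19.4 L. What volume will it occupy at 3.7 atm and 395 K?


P1V1/T1 = P2V2/T2
V2 = P1V1T2/(T1P2)
= 4.7×19.4×395/(327×3.7)
= 29.768 L

29.768 L


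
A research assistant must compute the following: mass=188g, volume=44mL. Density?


ρ = mass/volume
= 188/44
= 4.273 g/mL

4.273 g/mL


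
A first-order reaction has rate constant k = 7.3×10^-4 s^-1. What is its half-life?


t½ = ln2/k = 0.693147/(7.3×10^-4 s^-1)
= 949.5 s

949.5 s


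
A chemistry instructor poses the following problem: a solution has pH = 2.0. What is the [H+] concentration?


[H+] = 10^(-pH) = 10^(-2.0)
= 1.0×10^-2 M

1.0×10^-2 M


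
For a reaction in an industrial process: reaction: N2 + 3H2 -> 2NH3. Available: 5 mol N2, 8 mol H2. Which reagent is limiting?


Mole ratio available / coefficient:
  N2: 5/1 = 5.000
  H2: 8/3 = 2.667
Smaller ratio is limiting.

H2


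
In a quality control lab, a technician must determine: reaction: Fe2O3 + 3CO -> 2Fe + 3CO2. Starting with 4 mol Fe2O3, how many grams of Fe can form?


Mole ratio Fe:Fe2O3 = 2:1
n(Fe) = 4 × 2/1 = 8.000 mol
mass = 8.000 × 55.85 = 446.8 g

446.8 g


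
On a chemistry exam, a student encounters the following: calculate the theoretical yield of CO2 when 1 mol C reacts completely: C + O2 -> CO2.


Mole ratio CO2:C = 1:1
n(CO2) = 1 × 1/1 = 1.000 mol
mass = 1.000 × 44.01 = 44.01 g

44.01 g


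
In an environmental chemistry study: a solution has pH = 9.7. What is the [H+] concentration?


[H+] = 10^(-pH) = 10^(-9.7)
= 2.0×10^-10 M

2.0×10^-10 M


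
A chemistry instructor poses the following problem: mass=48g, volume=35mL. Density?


ρ = mass/volume
= 48/35
= 1.371 g/mL

1.371 g/mL


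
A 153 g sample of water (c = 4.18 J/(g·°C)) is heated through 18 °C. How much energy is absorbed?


q = mcΔT = 153 × 4.18 × 18
= 11511.72 J

11511.72 J


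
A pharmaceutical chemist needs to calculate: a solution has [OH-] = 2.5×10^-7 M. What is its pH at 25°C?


pOH = -log10([OH-]) = -log10(2.5×10^-7)
= 7 - log10(2.5) = 6.6
pH = 14 - pOH = 14 - 6.6 = 7.4

7.4


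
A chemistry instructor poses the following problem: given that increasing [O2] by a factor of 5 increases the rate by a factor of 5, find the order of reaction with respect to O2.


rate ∝ [O2]^n
5^n = 5 → n = 1
Order in O2: 1

1


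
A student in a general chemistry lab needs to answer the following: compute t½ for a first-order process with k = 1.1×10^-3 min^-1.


t½ = ln2/k = 0.693147/(1.1×10^-3 min^-1)
= 630.1 min

630.1 min


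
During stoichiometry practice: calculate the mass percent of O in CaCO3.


M(CaCO3) = 1×40.08 + 1×12.01 + 3×16.0 = 100.09 g/mol
Mass of O = 3 × 16.0 = 48.00 g/mol
% O = 48.00/100.09 × 100 = 47.96%

47.96%


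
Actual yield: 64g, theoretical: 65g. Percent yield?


% yield = actual/theoretical × 100
= 64/65 × 100
= 98.46%

98.46%


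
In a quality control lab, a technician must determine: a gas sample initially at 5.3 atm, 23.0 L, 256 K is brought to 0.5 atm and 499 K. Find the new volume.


P1V1/T1 = P2V2/T2
V2 = P1V1T2/(T1P2)
= 5.3×23.0×499/(256×0.5)
= 475.22 L

475.22 L


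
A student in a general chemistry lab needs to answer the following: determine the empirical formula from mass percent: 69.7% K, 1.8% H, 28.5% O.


Assume 100 g sample. Moles of each element:
  K: 69.7/39.1 = 1.783 mol
  H: 1.8/1.008 = 1.786 mol
  O: 28.5/16.0 = 1.781 mol
Divide by smallest (1.781):
  K: 1.783/1.781 = 1.0
  H: 1.786/1.781 = 1.0
  O: 1.781/1.781 = 1.0
Empirical formula: KOH

KOH


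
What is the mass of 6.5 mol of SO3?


M(SO3) = 80.07 g/mol
mass = n × M = 6.5 × 80.07 = 520.46 g

520.46 g


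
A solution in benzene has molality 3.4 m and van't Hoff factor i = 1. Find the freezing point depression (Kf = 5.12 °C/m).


ΔTf = Kf × m × i
= 5.12 × 3.4 × 1
= 17.408 °C

17.408 °C


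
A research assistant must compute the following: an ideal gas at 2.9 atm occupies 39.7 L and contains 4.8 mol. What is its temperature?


PV = nRT  (R = 0.08206 L·atm/(mol·K))
T = PV/(nR) = 2.9×39.7/(4.8×0.08206)
= 115.13/0.393888
= 292.29 K

292.29 K


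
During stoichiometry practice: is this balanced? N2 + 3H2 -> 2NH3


Equation: N2 + 3H2 -> 2NH3
Check atoms: H: 6=6, N: 2=2
Balanced

Yes, balanced


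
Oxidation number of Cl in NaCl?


halide: -1
Oxidation number: -1

-1


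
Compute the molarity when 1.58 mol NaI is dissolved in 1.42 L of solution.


M = n/V = 1.58/1.42 = 1.113 mol/L

1.113 M


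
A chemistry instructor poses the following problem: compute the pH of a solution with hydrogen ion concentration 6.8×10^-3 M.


pH = -log10([H+]) = -log10(6.8×10^-3)
= 3 - log10(6.8)
= 3 - 0.83
= 2.17

2.17


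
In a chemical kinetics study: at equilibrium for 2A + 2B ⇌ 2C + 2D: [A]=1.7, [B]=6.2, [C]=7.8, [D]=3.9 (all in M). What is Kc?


Kc = [C]^2[D]^2/([A]^2[B]^2)
= (7.8^2 × 3.9^2)/(1.7^2 × 6.2^2)
= 925.3764/111.0916
= 8.330

8.330


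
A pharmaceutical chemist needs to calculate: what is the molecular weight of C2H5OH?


M(C2H5OH) = 2×12.01 + 6×1.008 + 1×16.0
= 24.02 + 6.05 + 16.0
= 46.07 g/mol

46.07 g/mol


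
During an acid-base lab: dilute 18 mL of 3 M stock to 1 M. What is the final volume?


C1V1 = C2V2
3 × 18 = 1 × V2
V2 = 54/1 = 54.0 mL

54.0 mL


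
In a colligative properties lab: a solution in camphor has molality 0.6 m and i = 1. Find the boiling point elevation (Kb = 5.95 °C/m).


ΔTb = Kb × m × i
= 5.95 × 0.6 × 1
= 3.57 °C

3.57 °C


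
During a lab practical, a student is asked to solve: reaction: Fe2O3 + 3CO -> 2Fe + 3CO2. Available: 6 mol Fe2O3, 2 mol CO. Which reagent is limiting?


Mole ratio available / coefficient:
  Fe2O3: 6/1 = 6.000
  CO: 2/3 = 0.667
Smaller ratio is limiting.

CO


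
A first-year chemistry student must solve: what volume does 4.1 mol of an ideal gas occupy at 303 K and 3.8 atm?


PV = nRT  (R = 0.08206 L·atm/(mol·K))
V = nRT/P = 4.1×0.08206×303/3.8
= 26.827 L

26.827 L


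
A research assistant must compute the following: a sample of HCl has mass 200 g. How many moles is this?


M(HCl) = 36.46 g/mol
n = mass/M = 200/36.46 = 5.4855 mol

5.4855 mol


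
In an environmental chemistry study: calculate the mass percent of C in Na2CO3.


M(Na2CO3) = 2×22.99 + 1×12.01 + 3×16.0 = 105.99 g/mol
Mass of C = 1 × 12.01 = 12.01 g/mol
% C = 12.01/105.99 × 100 = 11.33%

11.33%


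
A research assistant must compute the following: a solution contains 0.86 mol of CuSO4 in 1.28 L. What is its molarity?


M = n/V = 0.86/1.28 = 0.672 mol/L

0.672 M


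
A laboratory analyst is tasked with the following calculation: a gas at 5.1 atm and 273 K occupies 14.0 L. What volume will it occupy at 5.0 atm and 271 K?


P1V1/T1 = P2V2/T2
V2 = P1V1T2/(T1P2)
= 5.1×14.0×271/(273×5.0)
= 14.175 L

14.175 L


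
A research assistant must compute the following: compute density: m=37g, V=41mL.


ρ = mass/volume
= 37/41
= 0.902 g/mL

0.902 g/mL


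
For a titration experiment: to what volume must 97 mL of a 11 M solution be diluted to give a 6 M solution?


C1V1 = C2V2
11 × 97 = 6 × V2
V2 = 1067/6 = 177.83 mL

177.83 mL


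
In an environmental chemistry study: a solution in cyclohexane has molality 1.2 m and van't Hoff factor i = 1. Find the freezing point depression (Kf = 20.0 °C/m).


ΔTf = Kf × m × i
= 20.0 × 1.2 × 1
= 24.0 °C

24.0 °C


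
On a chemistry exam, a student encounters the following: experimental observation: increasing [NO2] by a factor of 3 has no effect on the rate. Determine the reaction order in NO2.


rate ∝ [NO2]^n
rate ∝ [NO2]^0
Order in NO2: 0

0


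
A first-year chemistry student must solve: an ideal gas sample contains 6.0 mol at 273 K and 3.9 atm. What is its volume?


PV = nRT  (R = 0.08206 L·atm/(mol·K))
V = nRT/P = 6.0×0.08206×273/3.9
= 34.465 L

34.465 L


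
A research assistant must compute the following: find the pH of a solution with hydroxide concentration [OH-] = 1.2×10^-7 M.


pOH = -log10([OH-]) = -log10(1.2×10^-7)
= 7 - log10(1.2) = 6.92
pH = 14 - pOH = 14 - 6.92 = 7.08

7.08


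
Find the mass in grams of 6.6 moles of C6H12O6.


M(C6H12O6) = 180.16 g/mol
mass = n × M = 6.6 × 180.16 = 1189.06 g

1189.06 g


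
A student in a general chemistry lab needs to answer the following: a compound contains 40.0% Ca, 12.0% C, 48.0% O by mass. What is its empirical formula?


Assume 100 g sample. Moles of each element:
  Ca: 40.0/40.08 = 0.998 mol
  C: 12.0/12.01 = 0.999 mol
  O: 48.0/16.0 = 3.0 mol
Divide by smallest (0.998):
  Ca: 0.998/0.998 = 1.0
  C: 0.999/0.998 = 1.0
  O: 3.0/0.998 = 3.01
Empirical formula: CaCO3

CaCO3


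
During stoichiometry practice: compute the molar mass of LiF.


M(LiF) = 1×6.94 + 1×19.0
= 6.94 + 19.0
= 25.94 g/mol

25.94 g/mol


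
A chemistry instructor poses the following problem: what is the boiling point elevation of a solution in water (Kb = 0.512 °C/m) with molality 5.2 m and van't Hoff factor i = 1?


ΔTb = Kb × m × i
= 0.512 × 5.2 × 1
= 2.6624 °C

2.6624 °C


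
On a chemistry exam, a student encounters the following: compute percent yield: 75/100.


% yield = actual/theoretical × 100
= 75/100 × 100
= 75.0%

75.0%


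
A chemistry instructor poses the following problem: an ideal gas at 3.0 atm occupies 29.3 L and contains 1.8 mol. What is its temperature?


PV = nRT  (R = 0.08206 L·atm/(mol·K))
T = PV/(nR) = 3.0×29.3/(1.8×0.08206)
= 87.90/0.147708
= 595.09 K

595.09 K


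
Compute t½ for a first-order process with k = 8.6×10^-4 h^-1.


t½ = ln2/k = 0.693147/(8.6×10^-4 h^-1)
= 806.0 h

806.0 h


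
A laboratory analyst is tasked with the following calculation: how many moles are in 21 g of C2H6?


M(C2H6) = 30.07 g/mol
n = mass/M = 21/30.07 = 0.6984 mol

0.6984 mol


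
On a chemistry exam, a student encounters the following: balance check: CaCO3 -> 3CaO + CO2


Equation: CaCO3 -> 3CaO + CO2
Check atoms: C: 1=1, Ca: 1≠3, O: 3≠5
Not balanced

No, not balanced


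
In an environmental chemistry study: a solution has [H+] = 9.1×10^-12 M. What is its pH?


pH = -log10([H+]) = -log10(9.1×10^-12)
= 12 - log10(9.1)
= 12 - 0.96
= 11.04

11.04


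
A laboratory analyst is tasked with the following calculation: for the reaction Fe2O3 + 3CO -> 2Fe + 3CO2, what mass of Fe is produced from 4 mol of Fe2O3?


Mole ratio Fe:Fe2O3 = 2:1
n(Fe) = 4 × 2/1 = 8.000 mol
mass = 8.000 × 55.85 = 446.8 g

446.8 g


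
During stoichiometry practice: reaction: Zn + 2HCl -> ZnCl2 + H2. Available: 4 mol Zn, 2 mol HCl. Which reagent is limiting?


Mole ratio available / coefficient:
  Zn: 4/1 = 4.000
  HCl: 2/2 = 1.000
Smaller ratio is limiting.

HCl


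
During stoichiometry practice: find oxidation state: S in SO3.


x + 3(-2) = 0, so x = +6
Oxidation number: +6

+6


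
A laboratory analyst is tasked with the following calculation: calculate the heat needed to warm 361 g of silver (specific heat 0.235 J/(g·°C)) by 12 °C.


q = mcΔT = 361 × 0.235 × 12
= 1018.02 J

1018.02 J


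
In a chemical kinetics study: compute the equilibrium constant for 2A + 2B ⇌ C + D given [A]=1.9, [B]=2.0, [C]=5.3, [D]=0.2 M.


Kc = [C][D]/([A]^2[B]^2)
= (5.3^1 × 0.2^1)/(1.9^2 × 2.0^2)
= 1.06/14.44
= 0.07341

0.07341


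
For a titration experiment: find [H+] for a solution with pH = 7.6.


[H+] = 10^(-pH) = 10^(-7.6)
= 2.51×10^-8 M

2.51×10^-8 M


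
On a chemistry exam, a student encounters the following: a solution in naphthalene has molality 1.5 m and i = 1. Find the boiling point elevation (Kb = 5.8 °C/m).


ΔTb = Kb × m × i
= 5.8 × 1.5 × 1
= 8.7 °C

8.7 °C


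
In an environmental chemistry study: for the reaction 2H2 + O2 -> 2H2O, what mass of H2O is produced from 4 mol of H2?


Mole ratio H2O:H2 = 2:2
n(H2O) = 4 × 2/2 = 4.000 mol
mass = 4.000 × 18.02 = 72.08 g

72.08 g


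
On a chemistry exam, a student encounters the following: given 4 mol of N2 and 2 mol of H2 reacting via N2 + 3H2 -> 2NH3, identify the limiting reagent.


Mole ratio available / coefficient:
  N2: 4/1 = 4.000
  H2: 2/3 = 0.667
Smaller ratio is limiting.

H2


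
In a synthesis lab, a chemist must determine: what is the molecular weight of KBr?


M(KBr) = 1×39.1 + 1×79.9
= 39.1 + 79.9
= 119.0 g/mol

119.0 g/mol


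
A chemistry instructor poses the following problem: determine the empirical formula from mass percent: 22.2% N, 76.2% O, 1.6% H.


Assume 100 g sample. Moles of each element:
  N: 22.2/14.01 = 1.585 mol
  O: 76.2/16.0 = 4.763 mol
  H: 1.6/1.008 = 1.587 mol
Divide by smallest (1.585):
  N: 1.585/1.585 = 1.0
  O: 4.763/1.585 = 3.01
  H: 1.587/1.585 = 1.0
Empirical formula: HNO3

HNO3


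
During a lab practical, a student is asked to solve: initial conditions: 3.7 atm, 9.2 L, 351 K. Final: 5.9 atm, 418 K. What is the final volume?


P1V1/T1 = P2V2/T2
V2 = P1V1T2/(T1P2)
= 3.7×9.2×418/(351×5.9)
= 6.871 L

6.871 L


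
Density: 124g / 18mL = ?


ρ = mass/volume
= 124/18
= 6.889 g/mL

6.889 g/mL


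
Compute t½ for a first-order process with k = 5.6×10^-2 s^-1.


t½ = ln2/k = 0.693147/(5.6×10^-2 s^-1)
= 12.38 s

12.38 s


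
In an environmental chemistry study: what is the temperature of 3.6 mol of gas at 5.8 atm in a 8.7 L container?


PV = nRT  (R = 0.08206 L·atm/(mol·K))
T = PV/(nR) = 5.8×8.7/(3.6×0.08206)
= 50.46/0.295416
= 170.81 K

170.81 K


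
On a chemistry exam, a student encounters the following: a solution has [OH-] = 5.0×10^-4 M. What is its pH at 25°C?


pOH = -log10([OH-]) = -log10(5.0×10^-4)
= 4 - log10(5.0) = 3.3
pH = 14 - pOH = 14 - 3.3 = 10.7

10.7


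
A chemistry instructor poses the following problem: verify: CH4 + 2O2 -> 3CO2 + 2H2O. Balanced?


Equation: CH4 + 2O2 -> 3CO2 + 2H2O
Check atoms: C: 1≠3, H: 4=4, O: 4≠8
Not balanced

No, not balanced


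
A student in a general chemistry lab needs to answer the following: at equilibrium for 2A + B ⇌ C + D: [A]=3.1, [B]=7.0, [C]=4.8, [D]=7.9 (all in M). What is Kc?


Kc = [C][D]/([A]^2[B])
= (4.8^1 × 7.9^1)/(3.1^2 × 7.0^1)
= 37.92/67.27
= 0.5637

0.5637


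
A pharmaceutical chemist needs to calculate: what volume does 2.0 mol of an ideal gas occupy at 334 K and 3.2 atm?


PV = nRT  (R = 0.08206 L·atm/(mol·K))
V = nRT/P = 2.0×0.08206×334/3.2
= 17.13 L

17.13 L


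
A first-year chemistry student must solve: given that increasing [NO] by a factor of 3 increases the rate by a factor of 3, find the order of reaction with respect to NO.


rate ∝ [NO]^n
3^n = 3 → n = 1
Order in NO: 1

1


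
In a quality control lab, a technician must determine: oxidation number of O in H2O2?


Peroxide: O is -1
Oxidation number: -1

-1


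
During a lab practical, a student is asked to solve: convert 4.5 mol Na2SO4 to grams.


M(Na2SO4) = 142.05 g/mol
mass = n × M = 4.5 × 142.05 = 639.23 g

639.23 g


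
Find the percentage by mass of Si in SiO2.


M(SiO2) = 1×28.09 + 2×16.0 = 60.09 g/mol
Mass of Si = 1 × 28.09 = 28.09 g/mol
% Si = 28.09/60.09 × 100 = 46.75%

46.75%


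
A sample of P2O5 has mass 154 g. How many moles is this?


M(P2O5) = 141.94 g/mol
n = mass/M = 154/141.94 = 1.085 mol

1.085 mol


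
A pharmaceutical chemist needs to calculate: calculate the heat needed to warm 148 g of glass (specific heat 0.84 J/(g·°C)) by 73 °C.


q = mcΔT = 148 × 0.84 × 73
= 9075.36 J

9075.36 J


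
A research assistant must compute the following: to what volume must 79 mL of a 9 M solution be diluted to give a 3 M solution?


C1V1 = C2V2
9 × 79 = 3 × V2
V2 = 711/3 = 237.0 mL

237.0 mL


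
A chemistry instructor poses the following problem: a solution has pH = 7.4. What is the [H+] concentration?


[H+] = 10^(-pH) = 10^(-7.4)
= 3.98×10^-8 M

3.98×10^-8 M


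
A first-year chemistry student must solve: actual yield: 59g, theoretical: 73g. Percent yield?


% yield = actual/theoretical × 100
= 59/73 × 100
= 80.82%

80.82%


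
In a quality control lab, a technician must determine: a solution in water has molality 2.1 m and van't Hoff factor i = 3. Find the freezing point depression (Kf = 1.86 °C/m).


ΔTf = Kf × m × i
= 1.86 × 2.1 × 3
= 11.718 °C

11.718 °C


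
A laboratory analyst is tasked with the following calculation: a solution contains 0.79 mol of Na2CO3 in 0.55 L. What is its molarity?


M = n/V = 0.79/0.55 = 1.436 mol/L

1.436 M


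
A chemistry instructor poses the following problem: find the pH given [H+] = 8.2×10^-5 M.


pH = -log10([H+]) = -log10(8.2×10^-5)
= 5 - log10(8.2)
= 5 - 0.91
= 4.09

4.09


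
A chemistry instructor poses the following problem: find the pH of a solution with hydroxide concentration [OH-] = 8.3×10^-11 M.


pOH = -log10([OH-]) = -log10(8.3×10^-11)
= 11 - log10(8.3) = 10.08
pH = 14 - pOH = 14 - 10.08 = 3.92

3.92


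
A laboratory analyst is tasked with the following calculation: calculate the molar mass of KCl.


M(KCl) = 1×39.1 + 1×35.45
= 39.1 + 35.45
= 74.55 g/mol

74.55 g/mol


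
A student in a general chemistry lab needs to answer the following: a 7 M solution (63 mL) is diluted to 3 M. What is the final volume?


C1V1 = C2V2
7 × 63 = 3 × V2
V2 = 441/3 = 147.0 mL

147.0 mL


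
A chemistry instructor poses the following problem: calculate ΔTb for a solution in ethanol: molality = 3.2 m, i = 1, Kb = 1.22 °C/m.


ΔTb = Kb × m × i
= 1.22 × 3.2 × 1
= 3.904 °C

3.904 °C


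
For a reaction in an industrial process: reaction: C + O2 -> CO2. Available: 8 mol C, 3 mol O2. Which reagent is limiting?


Mole ratio available / coefficient:
  C: 8/1 = 8.000
  O2: 3/1 = 3.000
Smaller ratio is limiting.

O2


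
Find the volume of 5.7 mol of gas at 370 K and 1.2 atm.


PV = nRT  (R = 0.08206 L·atm/(mol·K))
V = nRT/P = 5.7×0.08206×370/1.2
= 144.22 L

144.22 L


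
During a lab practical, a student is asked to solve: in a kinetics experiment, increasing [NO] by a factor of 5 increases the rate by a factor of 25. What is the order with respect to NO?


rate ∝ [NO]^n
5^n = 25 → n = 2
Order in NO: 2

2


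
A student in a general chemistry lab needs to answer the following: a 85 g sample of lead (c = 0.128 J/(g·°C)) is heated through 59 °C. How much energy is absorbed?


q = mcΔT = 85 × 0.128 × 59
= 641.92 J

641.92 J


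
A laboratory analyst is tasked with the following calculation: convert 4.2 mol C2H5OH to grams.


M(C2H5OH) = 46.07 g/mol
mass = n × M = 4.2 × 46.07 = 193.49 g

193.49 g


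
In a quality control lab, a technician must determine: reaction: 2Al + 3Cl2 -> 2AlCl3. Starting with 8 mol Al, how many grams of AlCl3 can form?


Mole ratio AlCl3:Al = 2:2
n(AlCl3) = 8 × 2/2 = 8.000 mol
mass = 8.000 × 133.33 = 1066.64 g

1066.64 g


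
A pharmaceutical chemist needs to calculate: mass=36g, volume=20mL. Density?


ρ = mass/volume
= 36/20
= 1.8 g/mL

1.8 g/mL


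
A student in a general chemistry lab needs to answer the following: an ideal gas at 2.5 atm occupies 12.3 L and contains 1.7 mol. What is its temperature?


PV = nRT  (R = 0.08206 L·atm/(mol·K))
T = PV/(nR) = 2.5×12.3/(1.7×0.08206)
= 30.75/0.139502
= 220.43 K

220.43 K


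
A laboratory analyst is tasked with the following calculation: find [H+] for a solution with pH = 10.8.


[H+] = 10^(-pH) = 10^(-10.8)
= 1.58×10^-11 M

1.58×10^-11 M


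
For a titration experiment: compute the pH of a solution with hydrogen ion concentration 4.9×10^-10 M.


pH = -log10([H+]) = -log10(4.9×10^-10)
= 10 - log10(4.9)
= 10 - 0.69
= 9.31

9.31


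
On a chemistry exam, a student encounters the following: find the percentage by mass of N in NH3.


M(NH3) = 1×14.01 + 3×1.008 = 17.034 g/mol
Mass of N = 1 × 14.01 = 14.01 g/mol
% N = 14.01/17.034 × 100 = 82.25%

82.25%


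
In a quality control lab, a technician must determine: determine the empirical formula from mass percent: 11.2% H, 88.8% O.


Assume 100 g sample. Moles of each element:
  H: 11.2/1.008 = 11.111 mol
  O: 88.8/16.0 = 5.55 mol
Divide by smallest (5.55):
  H: 11.111/5.55 = 2.0
  O: 5.55/5.55 = 1.0
Empirical formula: H2O

H2O


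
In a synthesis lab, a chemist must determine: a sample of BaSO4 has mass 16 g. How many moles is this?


M(BaSO4) = 233.4 g/mol
n = mass/M = 16/233.4 = 0.0686 mol

0.0686 mol


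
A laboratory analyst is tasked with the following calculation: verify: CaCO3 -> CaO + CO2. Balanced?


Equation: CaCO3 -> CaO + CO2
Check atoms: C: 1=1, Ca: 1=1, O: 3=3
Balanced

Yes, balanced


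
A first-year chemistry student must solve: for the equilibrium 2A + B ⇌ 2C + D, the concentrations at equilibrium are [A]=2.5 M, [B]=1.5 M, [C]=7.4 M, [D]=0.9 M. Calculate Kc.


Kc = [C]^2[D]/([A]^2[B])
= (7.4^2 × 0.9^1)/(2.5^2 × 1.5^1)
= 49.284/9.375
= 5.257

5.257


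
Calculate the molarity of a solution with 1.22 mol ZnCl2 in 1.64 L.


M = n/V = 1.22/1.64 = 0.744 mol/L

0.744 M


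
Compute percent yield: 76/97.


% yield = actual/theoretical × 100
= 76/97 × 100
= 78.35%

78.35%


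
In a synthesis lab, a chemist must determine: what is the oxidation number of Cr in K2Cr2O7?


2(+1) + 2x + 7(-2) = 0, so x = +6
Oxidation number: +6

+6


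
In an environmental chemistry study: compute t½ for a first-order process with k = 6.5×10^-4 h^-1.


t½ = ln2/k = 0.693147/(6.5×10^-4 h^-1)
= 1066 h

1066 h


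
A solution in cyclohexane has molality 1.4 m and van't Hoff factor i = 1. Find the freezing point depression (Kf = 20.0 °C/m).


ΔTf = Kf × m × i
= 20.0 × 1.4 × 1
= 28.0 °C

28.0 °C


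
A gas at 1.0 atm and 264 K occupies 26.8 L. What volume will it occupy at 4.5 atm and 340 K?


P1V1/T1 = P2V2/T2
V2 = P1V1T2/(T1P2)
= 1.0×26.8×340/(264×4.5)
= 7.67 L

7.67 L


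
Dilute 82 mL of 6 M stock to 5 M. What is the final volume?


C1V1 = C2V2
6 × 82 = 5 × V2
V2 = 492/5 = 98.4 mL

98.4 mL


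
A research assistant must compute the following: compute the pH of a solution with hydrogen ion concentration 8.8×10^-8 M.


pH = -log10([H+]) = -log10(8.8×10^-8)
= 8 - log10(8.8)
= 8 - 0.94
= 7.06

7.06


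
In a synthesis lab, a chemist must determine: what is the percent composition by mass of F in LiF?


M(LiF) = 1×6.94 + 1×19.0 = 25.94 g/mol
Mass of F = 1 × 19.0 = 19.00 g/mol
% F = 19.00/25.94 × 100 = 73.25%

73.25%


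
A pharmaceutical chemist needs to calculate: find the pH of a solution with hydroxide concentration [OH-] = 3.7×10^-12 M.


pOH = -log10([OH-]) = -log10(3.7×10^-12)
= 12 - log10(3.7) = 11.43
pH = 14 - pOH = 14 - 11.43 = 2.57

2.57


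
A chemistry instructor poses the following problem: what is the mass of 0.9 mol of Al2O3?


M(Al2O3) = 101.96 g/mol
mass = n × M = 0.9 × 101.96 = 91.76 g

91.76 g


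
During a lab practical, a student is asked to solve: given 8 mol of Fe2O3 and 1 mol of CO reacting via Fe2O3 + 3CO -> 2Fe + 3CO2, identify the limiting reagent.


Mole ratio available / coefficient:
  Fe2O3: 8/1 = 8.000
  CO: 1/3 = 0.333
Smaller ratio is limiting.

CO


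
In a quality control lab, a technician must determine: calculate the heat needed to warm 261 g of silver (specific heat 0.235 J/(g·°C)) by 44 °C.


q = mcΔT = 261 × 0.235 × 44
= 2698.74 J

2698.74 J


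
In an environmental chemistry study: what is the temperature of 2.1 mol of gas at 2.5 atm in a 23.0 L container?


PV = nRT  (R = 0.08206 L·atm/(mol·K))
T = PV/(nR) = 2.5×23.0/(2.1×0.08206)
= 57.50/0.172326
= 333.67 K

333.67 K


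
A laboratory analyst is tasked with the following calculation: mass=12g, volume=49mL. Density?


ρ = mass/volume
= 12/49
= 0.245 g/mL

0.245 g/mL


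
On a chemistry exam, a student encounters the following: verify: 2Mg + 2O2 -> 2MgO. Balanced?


Equation: 2Mg + 2O2 -> 2MgO
Check atoms: Mg: 2=2, O: 4≠2
Not balanced

No, not balanced


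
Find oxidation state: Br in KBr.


halide: -1
Oxidation number: -1

-1


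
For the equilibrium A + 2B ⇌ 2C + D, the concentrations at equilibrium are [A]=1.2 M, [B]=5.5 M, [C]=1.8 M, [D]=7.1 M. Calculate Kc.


Kc = [C]^2[D]/([A][B]^2)
= (1.8^2 × 7.1^1)/(1.2^1 × 5.5^2)
= 23.004/36.3
= 0.6337

0.6337


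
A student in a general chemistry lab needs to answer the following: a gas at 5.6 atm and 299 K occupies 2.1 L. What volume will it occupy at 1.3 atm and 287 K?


P1V1/T1 = P2V2/T2
V2 = P1V1T2/(T1P2)
= 5.6×2.1×287/(299×1.3)
= 8.683 L

8.683 L


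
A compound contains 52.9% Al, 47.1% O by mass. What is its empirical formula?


Assume 100 g sample. Moles of each element:
  Al: 52.9/26.98 = 1.961 mol
  O: 47.1/16.0 = 2.944 mol
Divide by smallest (1.961):
  Al: 1.961/1.961 = 1.0
  O: 2.944/1.961 = 1.5
Multiply all ratios by 2 to obtain whole numbers.
Empirical formula: Al2O3

Al2O3


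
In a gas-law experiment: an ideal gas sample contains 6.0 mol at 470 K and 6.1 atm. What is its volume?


PV = nRT  (R = 0.08206 L·atm/(mol·K))
V = nRT/P = 6.0×0.08206×470/6.1
= 37.936 L

37.936 L


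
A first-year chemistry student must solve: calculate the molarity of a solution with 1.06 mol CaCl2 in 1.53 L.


M = n/V = 1.06/1.53 = 0.693 mol/L

0.693 M


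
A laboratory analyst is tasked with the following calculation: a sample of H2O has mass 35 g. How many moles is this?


M(H2O) = 18.02 g/mol
n = mass/M = 35/18.02 = 1.9423 mol

1.9423 mol


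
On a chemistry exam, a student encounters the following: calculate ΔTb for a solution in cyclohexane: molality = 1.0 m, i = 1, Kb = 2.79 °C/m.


ΔTb = Kb × m × i
= 2.79 × 1.0 × 1
= 2.79 °C

2.79 °C


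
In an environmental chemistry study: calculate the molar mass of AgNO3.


M(AgNO3) = 1×107.87 + 1×14.01 + 3×16.0
= 107.87 + 14.01 + 48.0
= 169.88 g/mol

169.88 g/mol


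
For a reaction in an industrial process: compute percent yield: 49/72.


% yield = actual/theoretical × 100
= 49/72 × 100
= 68.06%

68.06%


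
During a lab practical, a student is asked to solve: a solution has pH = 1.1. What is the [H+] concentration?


[H+] = 10^(-pH) = 10^(-1.1)
= 7.94×10^-2 M

7.94×10^-2 M


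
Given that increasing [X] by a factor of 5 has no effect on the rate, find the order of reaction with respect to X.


rate ∝ [X]^n
rate ∝ [X]^0
Order in X: 0

0


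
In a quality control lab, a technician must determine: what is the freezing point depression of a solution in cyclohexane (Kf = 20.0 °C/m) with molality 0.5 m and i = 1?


ΔTf = Kf × m × i
= 20.0 × 0.5 × 1
= 10.0 °C

10.0 °C


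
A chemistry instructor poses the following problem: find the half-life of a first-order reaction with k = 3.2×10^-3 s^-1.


t½ = ln2/k = 0.693147/(3.2×10^-3 s^-1)
= 216.6 s

216.6 s


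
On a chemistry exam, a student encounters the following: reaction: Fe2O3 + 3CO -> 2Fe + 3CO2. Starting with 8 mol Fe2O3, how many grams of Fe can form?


Mole ratio Fe:Fe2O3 = 2:1
n(Fe) = 8 × 2/1 = 16.000 mol
mass = 16.000 × 55.85 = 893.6 g

893.6 g


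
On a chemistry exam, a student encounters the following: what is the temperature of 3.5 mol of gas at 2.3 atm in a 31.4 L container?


PV = nRT  (R = 0.08206 L·atm/(mol·K))
T = PV/(nR) = 2.3×31.4/(3.5×0.08206)
= 72.22/0.287210
= 251.45 K

251.45 K


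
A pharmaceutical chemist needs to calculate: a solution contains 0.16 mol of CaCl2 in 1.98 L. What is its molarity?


M = n/V = 0.16/1.98 = 0.081 mol/L

0.081 M


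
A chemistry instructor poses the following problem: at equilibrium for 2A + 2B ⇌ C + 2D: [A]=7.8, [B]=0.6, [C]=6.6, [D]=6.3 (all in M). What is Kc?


Kc = [C][D]^2/([A]^2[B]^2)
= (6.6^1 × 6.3^2)/(7.8^2 × 0.6^2)
= 261.954/21.9024
= 11.96

11.96


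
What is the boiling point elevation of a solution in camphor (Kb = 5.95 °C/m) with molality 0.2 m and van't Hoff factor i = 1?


ΔTb = Kb × m × i
= 5.95 × 0.2 × 1
= 1.19 °C

1.19 °C


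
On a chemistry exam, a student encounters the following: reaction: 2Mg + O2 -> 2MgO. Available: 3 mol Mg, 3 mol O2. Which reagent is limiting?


Mole ratio available / coefficient:
  Mg: 3/2 = 1.500
  O2: 3/1 = 3.000
Smaller ratio is limiting.

Mg


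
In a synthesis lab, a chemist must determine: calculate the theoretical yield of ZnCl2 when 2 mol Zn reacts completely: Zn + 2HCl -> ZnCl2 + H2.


Mole ratio ZnCl2:Zn = 1:1
n(ZnCl2) = 2 × 1/1 = 2.000 mol
mass = 2.000 × 136.28 = 272.56 g

272.56 g


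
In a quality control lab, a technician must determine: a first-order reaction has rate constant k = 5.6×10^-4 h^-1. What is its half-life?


t½ = ln2/k = 0.693147/(5.6×10^-4 h^-1)
= 1238 h

1238 h


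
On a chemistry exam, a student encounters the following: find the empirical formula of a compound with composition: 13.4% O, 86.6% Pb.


Assume 100 g sample. Moles of each element:
  O: 13.4/16.0 = 0.838 mol
  Pb: 86.6/207.2 = 0.418 mol
Divide by smallest (0.418):
  O: 0.838/0.418 = 2.0
  Pb: 0.418/0.418 = 1.0
Empirical formula: PbO2

PbO2


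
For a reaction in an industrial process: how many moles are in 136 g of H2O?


M(H2O) = 18.02 g/mol
n = mass/M = 136/18.02 = 7.5472 mol

7.5472 mol


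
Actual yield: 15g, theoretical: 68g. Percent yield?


% yield = actual/theoretical × 100
= 15/68 × 100
= 22.06%

22.06%


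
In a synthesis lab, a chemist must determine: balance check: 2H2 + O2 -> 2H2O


Equation: 2H2 + O2 -> 2H2O
Check atoms: H: 4=4, O: 2=2
Balanced

Yes, balanced


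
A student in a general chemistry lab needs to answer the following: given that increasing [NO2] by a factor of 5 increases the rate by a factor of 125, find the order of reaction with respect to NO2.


rate ∝ [NO2]^n
5^n = 125 → n = 3
Order in NO2: 3

3


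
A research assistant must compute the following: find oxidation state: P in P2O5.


2x + 5(-2) = 0, so x = +5
Oxidation number: +5

+5


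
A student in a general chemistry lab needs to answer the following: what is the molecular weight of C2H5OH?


M(C2H5OH) = 2×12.01 + 6×1.008 + 1×16.0
= 24.02 + 6.05 + 16.0
= 46.07 g/mol

46.07 g/mol


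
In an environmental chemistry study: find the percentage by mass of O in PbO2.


M(PbO2) = 1×207.2 + 2×16.0 = 239.20 g/mol
Mass of O = 2 × 16.0 = 32.00 g/mol
% O = 32.00/239.20 × 100 = 13.38%

13.38%


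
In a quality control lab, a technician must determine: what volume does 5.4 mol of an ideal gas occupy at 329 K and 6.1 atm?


PV = nRT  (R = 0.08206 L·atm/(mol·K))
V = nRT/P = 5.4×0.08206×329/6.1
= 23.9 L

23.9 L


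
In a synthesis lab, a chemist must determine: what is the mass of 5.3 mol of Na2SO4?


M(Na2SO4) = 142.05 g/mol
mass = n × M = 5.3 × 142.05 = 752.87 g

752.87 g


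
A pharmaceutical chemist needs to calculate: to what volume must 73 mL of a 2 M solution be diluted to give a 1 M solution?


C1V1 = C2V2
2 × 73 = 1 × V2
V2 = 146/1 = 146.0 mL

146.0 mL


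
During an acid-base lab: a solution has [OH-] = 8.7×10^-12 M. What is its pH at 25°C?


pOH = -log10([OH-]) = -log10(8.7×10^-12)
= 12 - log10(8.7) = 11.06
pH = 14 - pOH = 14 - 11.06 = 2.94

2.94


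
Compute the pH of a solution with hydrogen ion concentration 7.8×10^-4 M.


pH = -log10([H+]) = -log10(7.8×10^-4)
= 4 - log10(7.8)
= 4 - 0.89
= 3.11

3.11


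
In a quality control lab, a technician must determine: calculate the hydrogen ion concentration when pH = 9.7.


[H+] = 10^(-pH) = 10^(-9.7)
= 2.0×10^-10 M

2.0×10^-10 M


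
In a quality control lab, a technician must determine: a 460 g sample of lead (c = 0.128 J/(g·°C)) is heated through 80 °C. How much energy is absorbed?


q = mcΔT = 460 × 0.128 × 80
= 4710.40 J

4710.40 J


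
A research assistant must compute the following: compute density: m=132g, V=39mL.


ρ = mass/volume
= 132/39
= 3.385 g/mL

3.385 g/mL


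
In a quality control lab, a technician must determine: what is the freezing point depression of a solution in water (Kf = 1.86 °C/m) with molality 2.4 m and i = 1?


ΔTf = Kf × m × i
= 1.86 × 2.4 × 1
= 4.464 °C

4.464 °C


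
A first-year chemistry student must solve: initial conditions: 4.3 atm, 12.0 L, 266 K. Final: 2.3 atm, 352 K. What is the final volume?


P1V1/T1 = P2V2/T2
V2 = P1V1T2/(T1P2)
= 4.3×12.0×352/(266×2.3)
= 29.688 L

29.688 L


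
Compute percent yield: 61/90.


% yield = actual/theoretical × 100
= 61/90 × 100
= 67.78%

67.78%


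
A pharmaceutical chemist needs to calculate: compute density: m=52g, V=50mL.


ρ = mass/volume
= 52/50
= 1.04 g/mL

1.04 g/mL


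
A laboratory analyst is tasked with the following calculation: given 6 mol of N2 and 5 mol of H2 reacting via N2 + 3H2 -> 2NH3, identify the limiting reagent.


Mole ratio available / coefficient:
  N2: 6/1 = 6.000
  H2: 5/3 = 1.667
Smaller ratio is limiting.

H2


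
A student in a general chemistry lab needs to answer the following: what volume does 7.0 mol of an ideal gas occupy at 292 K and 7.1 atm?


PV = nRT  (R = 0.08206 L·atm/(mol·K))
V = nRT/P = 7.0×0.08206×292/7.1
= 23.624 L

23.624 L


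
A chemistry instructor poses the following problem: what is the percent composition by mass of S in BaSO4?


M(BaSO4) = 1×137.33 + 1×32.07 + 4×16.0 = 233.40 g/mol
Mass of S = 1 × 32.07 = 32.07 g/mol
% S = 32.07/233.40 × 100 = 13.74%

13.74%


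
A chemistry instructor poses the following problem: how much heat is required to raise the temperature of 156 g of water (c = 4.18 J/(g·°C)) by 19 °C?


q = mcΔT = 156 × 4.18 × 19
= 12389.52 J

12389.52 J


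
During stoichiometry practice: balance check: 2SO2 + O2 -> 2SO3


Equation: 2SO2 + O2 -> 2SO3
Check atoms: O: 6=6, S: 2=2
Balanced

Yes, balanced


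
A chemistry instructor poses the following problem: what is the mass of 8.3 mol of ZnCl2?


M(ZnCl2) = 136.28 g/mol
mass = n × M = 8.3 × 136.28 = 1131.12 g

1131.12 g


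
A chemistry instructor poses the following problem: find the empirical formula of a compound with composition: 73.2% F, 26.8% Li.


Assume 100 g sample. Moles of each element:
  F: 73.2/19.0 = 3.853 mol
  Li: 26.8/6.94 = 3.862 mol
Divide by smallest (3.853):
  F: 3.853/3.853 = 1.0
  Li: 3.862/3.853 = 1.0
Empirical formula: LiF

LiF


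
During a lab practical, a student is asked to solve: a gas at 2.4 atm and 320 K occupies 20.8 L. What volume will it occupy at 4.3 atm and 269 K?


P1V1/T1 = P2V2/T2
V2 = P1V1T2/(T1P2)
= 2.4×20.8×269/(320×4.3)
= 9.759 L

9.759 L


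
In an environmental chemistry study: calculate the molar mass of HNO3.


M(HNO3) = 1×1.008 + 1×14.01 + 3×16.0
= 1.01 + 14.01 + 48.0
= 63.02 g/mol

63.02 g/mol


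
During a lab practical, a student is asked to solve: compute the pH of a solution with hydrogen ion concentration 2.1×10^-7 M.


pH = -log10([H+]) = -log10(2.1×10^-7)
= 7 - log10(2.1)
= 7 - 0.32
= 6.68

6.68


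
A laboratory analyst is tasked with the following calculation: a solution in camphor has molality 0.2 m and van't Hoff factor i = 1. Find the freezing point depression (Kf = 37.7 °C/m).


ΔTf = Kf × m × i
= 37.7 × 0.2 × 1
= 7.54 °C

7.54 °C


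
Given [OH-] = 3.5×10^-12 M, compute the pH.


pOH = -log10([OH-]) = -log10(3.5×10^-12)
= 12 - log10(3.5) = 11.46
pH = 14 - pOH = 14 - 11.46 = 2.54

2.54


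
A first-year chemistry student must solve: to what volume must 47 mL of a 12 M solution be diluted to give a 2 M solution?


C1V1 = C2V2
12 × 47 = 2 × V2
V2 = 564/2 = 282.0 mL

282.0 mL


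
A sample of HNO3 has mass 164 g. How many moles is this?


M(HNO3) = 63.02 g/mol
n = mass/M = 164/63.02 = 2.6023 mol

2.6023 mol


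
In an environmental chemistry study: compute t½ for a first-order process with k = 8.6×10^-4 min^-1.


t½ = ln2/k = 0.693147/(8.6×10^-4 min^-1)
= 806.0 min

806.0 min


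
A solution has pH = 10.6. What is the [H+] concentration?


[H+] = 10^(-pH) = 10^(-10.6)
= 2.51×10^-11 M

2.51×10^-11 M


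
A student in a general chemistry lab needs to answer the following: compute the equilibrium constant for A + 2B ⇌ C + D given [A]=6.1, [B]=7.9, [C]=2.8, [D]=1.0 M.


Kc = [C][D]/([A][B]^2)
= (2.8^1 × 1.0^1)/(6.1^1 × 7.9^2)
= 2.8/380.701
= 0.007355

0.007355


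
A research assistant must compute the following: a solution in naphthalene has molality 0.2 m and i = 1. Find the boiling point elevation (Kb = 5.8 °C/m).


ΔTb = Kb × m × i
= 5.8 × 0.2 × 1
= 1.16 °C

1.16 °C
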